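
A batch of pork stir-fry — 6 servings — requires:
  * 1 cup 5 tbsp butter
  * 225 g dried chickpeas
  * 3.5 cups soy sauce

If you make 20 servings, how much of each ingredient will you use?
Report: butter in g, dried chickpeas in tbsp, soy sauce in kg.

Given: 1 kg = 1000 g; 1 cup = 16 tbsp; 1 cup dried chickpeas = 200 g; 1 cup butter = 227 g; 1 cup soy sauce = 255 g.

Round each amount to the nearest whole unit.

butter: 993 g; dried chickpeas: 60 tbsp; soy sauce: 3 kg

Scaling factor: 20/6 = 10/3.
butter: (1 cup + 5 tbsp = 1.3125 cup) × 10/3 × 227 g/cup ≈ 993 g
dried chickpeas: 225 g × 10/3 ÷ 200 g/cup × 16 tbsp/cup = 60 tbsp
soy sauce: 3.5 cup × 10/3 × 255 g/cup ÷ 1000 g/kg ≈ 3 kg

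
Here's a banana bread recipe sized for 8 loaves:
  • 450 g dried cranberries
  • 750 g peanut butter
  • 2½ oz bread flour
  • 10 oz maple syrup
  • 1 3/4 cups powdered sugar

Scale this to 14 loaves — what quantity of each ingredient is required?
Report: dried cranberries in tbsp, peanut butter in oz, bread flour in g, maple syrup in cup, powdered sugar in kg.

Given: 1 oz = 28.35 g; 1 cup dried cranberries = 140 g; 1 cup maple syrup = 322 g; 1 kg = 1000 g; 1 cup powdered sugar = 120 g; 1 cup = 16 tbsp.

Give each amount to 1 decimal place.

dried cranberries: 90.0 tbsp; peanut butter: 46.3 oz; bread flour: 124.0 g; maple syrup: 1.5 cup; powdered sugar: 0.4 kg

Scaling factor: 14/8 = 7/4 = 1.75.
dried cranberries: 450 g × 7/4 ÷ 140 g/cup × 16 tbsp/cup = 90.0 tbsp
peanut butter: 750 g × 7/4 ÷ 28.35 g/oz ≈ 46.3 oz
bread flour: 2.5 oz × 7/4 × 28.35 g/oz ≈ 124.0 g
maple syrup: 10 oz × 7/4 × 28.35 g/oz ÷ 322 g/cup ≈ 1.5 cup
powdered sugar: 1.75 cup × 7/4 × 120 g/cup ÷ 1000 g/kg ≈ 0.4 kg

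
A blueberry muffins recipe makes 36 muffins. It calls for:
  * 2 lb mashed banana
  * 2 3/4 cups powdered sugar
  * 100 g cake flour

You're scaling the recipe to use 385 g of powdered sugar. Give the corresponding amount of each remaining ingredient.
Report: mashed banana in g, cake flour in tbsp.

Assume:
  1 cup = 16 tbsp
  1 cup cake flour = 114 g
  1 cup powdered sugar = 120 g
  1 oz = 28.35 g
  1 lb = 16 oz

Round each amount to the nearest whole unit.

mashed banana: 1058 g; cake flour: 16 tbsp

The original recipe has 330 g of powdered sugar, so the scaling factor is 385 ÷ 330 = 7/6.
mashed banana: 2 lb × 7/6 × 16 oz/lb × 28.35 g/oz ≈ 1058 g
cake flour: 100 g × 7/6 ÷ 114 g/cup × 16 tbsp/cup ≈ 16 tbsp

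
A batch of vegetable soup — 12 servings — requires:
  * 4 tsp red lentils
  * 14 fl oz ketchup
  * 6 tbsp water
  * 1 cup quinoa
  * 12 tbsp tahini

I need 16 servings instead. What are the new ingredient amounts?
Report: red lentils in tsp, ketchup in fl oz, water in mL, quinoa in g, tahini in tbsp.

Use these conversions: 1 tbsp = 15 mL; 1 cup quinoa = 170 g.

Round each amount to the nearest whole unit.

Scaling factor: 16/12 = 4/3.
red lentils: 4 tsp × 4/3 ≈ 5 tsp
ketchup: 14 fl oz × 4/3 ≈ 19 fl oz
water: 6 tbsp × 4/3 × 15 mL/tbsp = 120 mL
quinoa: 1 cup × 4/3 × 170 g/cup ≈ 227 g
tahini: 12 tbsp × 4/3 = 16 tbsp

red lentils: 5 tsp; ketchup: 19 fl oz; water: 120 mL; quinoa: 227 g; tahini: 16 tbsp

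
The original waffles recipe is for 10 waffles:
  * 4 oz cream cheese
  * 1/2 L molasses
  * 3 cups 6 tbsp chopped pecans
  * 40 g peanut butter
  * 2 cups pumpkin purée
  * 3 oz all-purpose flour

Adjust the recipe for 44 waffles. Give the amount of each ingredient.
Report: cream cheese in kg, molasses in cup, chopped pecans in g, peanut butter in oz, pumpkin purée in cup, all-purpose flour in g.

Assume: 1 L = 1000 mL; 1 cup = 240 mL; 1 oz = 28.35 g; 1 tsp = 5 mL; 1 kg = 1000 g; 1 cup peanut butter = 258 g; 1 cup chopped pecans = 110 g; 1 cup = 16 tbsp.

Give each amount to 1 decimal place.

cream cheese: 0.5 kg; molasses: 9.2 cup; chopped pecans: 1633.5 g; peanut butter: 6.2 oz; pumpkin purée: 8.8 cup; all-purpose flour: 374.2 g

Scaling factor: 44/10 = 22/5 = 4.4.
cream cheese: 4 oz × 22/5 × 28.35 g/oz ÷ 1000 g/kg ≈ 0.5 kg
molasses: 0.5 L × 22/5 × 1000 mL/L ÷ 240 mL/cup ≈ 9.2 cup
chopped pecans: (3 cup + 6 tbsp = 3.375 cup) × 22/5 × 110 g/cup = 1633.5 g
peanut butter: 40 g × 22/5 ÷ 28.35 g/oz ≈ 6.2 oz
pumpkin purée: 2 cup × 22/5 = 8.8 cup
all-purpose flour: 3 oz × 22/5 × 28.35 g/oz ≈ 374.2 g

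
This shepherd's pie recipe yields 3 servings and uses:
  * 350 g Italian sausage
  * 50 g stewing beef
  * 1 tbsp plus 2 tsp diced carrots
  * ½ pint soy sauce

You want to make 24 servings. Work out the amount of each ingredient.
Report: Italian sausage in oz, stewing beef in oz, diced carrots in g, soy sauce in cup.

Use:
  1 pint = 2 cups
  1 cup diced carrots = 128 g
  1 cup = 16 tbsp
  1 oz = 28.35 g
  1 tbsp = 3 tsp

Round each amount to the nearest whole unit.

Scaling factor: 24/3 = 8.
Italian sausage: 350 g × 8 ÷ 28.35 g/oz ≈ 99 oz
stewing beef: 50 g × 8 ÷ 28.35 g/oz ≈ 14 oz
diced carrots: (1 tbsp + 2 tsp = 5/3 tbsp) × 8 ÷ 16 tbsp/cup × 128 g/cup ≈ 107 g
soy sauce: 0.5 pint × 8 × 2 cup/pint = 8 cup

Italian sausage: 99 oz; stewing beef: 14 oz; diced carrots: 107 g; soy sauce: 8 cup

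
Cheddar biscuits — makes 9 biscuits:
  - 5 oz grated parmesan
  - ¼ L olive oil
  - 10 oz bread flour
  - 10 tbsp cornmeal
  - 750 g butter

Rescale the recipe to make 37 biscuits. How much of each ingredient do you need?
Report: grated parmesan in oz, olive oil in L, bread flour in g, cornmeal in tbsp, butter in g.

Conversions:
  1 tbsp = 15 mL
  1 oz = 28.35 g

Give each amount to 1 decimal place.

grated parmesan: 20.6 oz; olive oil: 1.0 L; bread flour: 1165.5 g; cornmeal: 41.1 tbsp; butter: 3083.3 g

Scaling factor: 37/9.
grated parmesan: 5 oz × 37/9 ≈ 20.6 oz
olive oil: 0.25 L × 37/9 ≈ 1.0 L
bread flour: 10 oz × 37/9 × 28.35 g/oz = 1165.5 g
cornmeal: 10 tbsp × 37/9 ≈ 41.1 tbsp
butter: 750 g × 37/9 ≈ 3083.3 g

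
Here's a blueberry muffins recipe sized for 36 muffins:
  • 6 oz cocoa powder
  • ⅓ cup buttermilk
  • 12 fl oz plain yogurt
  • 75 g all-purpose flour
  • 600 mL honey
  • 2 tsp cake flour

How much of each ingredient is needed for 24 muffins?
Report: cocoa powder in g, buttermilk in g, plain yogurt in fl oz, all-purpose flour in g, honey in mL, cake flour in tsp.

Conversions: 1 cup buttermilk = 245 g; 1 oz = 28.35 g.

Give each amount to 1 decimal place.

cocoa powder: 113.4 g; buttermilk: 54.4 g; plain yogurt: 8.0 fl oz; all-purpose flour: 50.0 g; honey: 400.0 mL; cake flour: 1.3 tsp

Scaling factor: 24/36 = 2/3.
cocoa powder: 6 oz × 2/3 × 28.35 g/oz = 113.4 g
buttermilk: 1/3 cup × 2/3 × 245 g/cup ≈ 54.4 g
plain yogurt: 12 fl oz × 2/3 = 8.0 fl oz
all-purpose flour: 75 g × 2/3 = 50.0 g
honey: 600 mL × 2/3 = 400.0 mL
cake flour: 2 tsp × 2/3 ≈ 1.3 tsp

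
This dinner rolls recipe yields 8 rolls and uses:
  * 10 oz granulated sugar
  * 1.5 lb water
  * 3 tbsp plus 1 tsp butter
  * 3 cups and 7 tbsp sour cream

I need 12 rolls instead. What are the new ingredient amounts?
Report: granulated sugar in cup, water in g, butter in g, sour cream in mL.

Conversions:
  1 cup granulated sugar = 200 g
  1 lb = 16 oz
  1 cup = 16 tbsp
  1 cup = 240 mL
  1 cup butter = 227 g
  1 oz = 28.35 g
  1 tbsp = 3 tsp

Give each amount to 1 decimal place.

Scaling factor: 12/8 = 3/2 = 1.5.
granulated sugar: 10 oz × 3/2 × 28.35 g/oz ÷ 200 g/cup ≈ 2.1 cup
water: 1.5 lb × 3/2 × 16 oz/lb × 28.35 g/oz = 1020.6 g
butter: (3 tbsp + 1 tsp = 10/3 tbsp) × 3/2 ÷ 16 tbsp/cup × 227 g/cup ≈ 70.9 g
sour cream: (3 cup + 7 tbsp = 3.4375 cup) × 3/2 × 240 mL/cup = 1237.5 mL

granulated sugar: 2.1 cup; water: 1020.6 g; butter: 70.9 g; sour cream: 1237.5 mL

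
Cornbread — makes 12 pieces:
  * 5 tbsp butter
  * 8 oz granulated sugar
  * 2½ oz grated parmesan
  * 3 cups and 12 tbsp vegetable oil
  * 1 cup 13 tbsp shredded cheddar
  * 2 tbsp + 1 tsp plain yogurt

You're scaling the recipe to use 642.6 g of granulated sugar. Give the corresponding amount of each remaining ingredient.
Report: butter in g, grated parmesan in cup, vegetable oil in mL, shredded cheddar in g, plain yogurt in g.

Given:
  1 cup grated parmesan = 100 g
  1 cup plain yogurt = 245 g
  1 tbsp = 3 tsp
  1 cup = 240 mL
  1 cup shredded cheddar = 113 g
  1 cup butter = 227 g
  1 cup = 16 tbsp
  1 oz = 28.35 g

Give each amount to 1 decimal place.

butter: 201.0 g; grated parmesan: 2.0 cup; vegetable oil: 2550.0 mL; shredded cheddar: 580.3 g; plain yogurt: 101.2 g

The original recipe has 226.8 g of granulated sugar, so the scaling factor is 642.6 ÷ 226.8 = 17/6.
butter: 5 tbsp × 17/6 ÷ 16 tbsp/cup × 227 g/cup ≈ 201.0 g
grated parmesan: 2.5 oz × 17/6 × 28.35 g/oz ÷ 100 g/cup ≈ 2.0 cup
vegetable oil: (3 cup + 12 tbsp = 3.75 cup) × 17/6 × 240 mL/cup = 2550.0 mL
shredded cheddar: (1 cup + 13 tbsp = 1.8125 cup) × 17/6 × 113 g/cup ≈ 580.3 g
plain yogurt: (2 tbsp + 1 tsp = 7/3 tbsp) × 17/6 ÷ 16 tbsp/cup × 245 g/cup ≈ 101.2 g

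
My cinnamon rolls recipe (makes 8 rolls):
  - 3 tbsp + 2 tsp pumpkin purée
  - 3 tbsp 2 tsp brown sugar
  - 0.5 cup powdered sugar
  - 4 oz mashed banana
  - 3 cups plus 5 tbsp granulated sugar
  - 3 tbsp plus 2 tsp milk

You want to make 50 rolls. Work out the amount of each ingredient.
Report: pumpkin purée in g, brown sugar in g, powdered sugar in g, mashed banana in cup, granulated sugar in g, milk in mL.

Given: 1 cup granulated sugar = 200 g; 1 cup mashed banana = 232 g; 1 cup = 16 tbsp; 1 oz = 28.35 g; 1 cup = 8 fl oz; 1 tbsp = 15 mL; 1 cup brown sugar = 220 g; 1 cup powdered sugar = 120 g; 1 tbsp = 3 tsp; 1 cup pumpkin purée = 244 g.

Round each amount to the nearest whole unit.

pumpkin purée: 349 g; brown sugar: 315 g; powdered sugar: 375 g; mashed banana: 3 cup; granulated sugar: 4141 g; milk: 344 mL

Scaling factor: 50/8 = 25/4 = 6.25.
pumpkin purée: (3 tbsp + 2 tsp = 11/3 tbsp) × 25/4 ÷ 16 tbsp/cup × 244 g/cup ≈ 349 g
brown sugar: (3 tbsp + 2 tsp = 11/3 tbsp) × 25/4 ÷ 16 tbsp/cup × 220 g/cup ≈ 315 g
powdered sugar: 0.5 cup × 25/4 × 120 g/cup = 375 g
mashed banana: 4 oz × 25/4 × 28.35 g/oz ÷ 232 g/cup ≈ 3 cup
granulated sugar: (3 cup + 5 tbsp = 3.3125 cup) × 25/4 × 200 g/cup ≈ 4141 g
milk: (3 tbsp + 2 tsp = 11/3 tbsp) × 25/4 × 15 mL/tbsp ≈ 344 mL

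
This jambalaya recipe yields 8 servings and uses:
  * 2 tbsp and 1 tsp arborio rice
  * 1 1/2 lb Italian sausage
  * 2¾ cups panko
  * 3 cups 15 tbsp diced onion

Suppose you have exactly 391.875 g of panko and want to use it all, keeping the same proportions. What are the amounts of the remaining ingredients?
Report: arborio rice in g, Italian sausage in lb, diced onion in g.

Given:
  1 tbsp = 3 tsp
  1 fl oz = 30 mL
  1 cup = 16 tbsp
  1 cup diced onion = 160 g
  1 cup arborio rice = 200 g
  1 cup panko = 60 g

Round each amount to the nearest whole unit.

The original recipe has 165 g of panko, so the scaling factor is 391.875 ÷ 165 = 19/8 = 2.375.
arborio rice: (2 tbsp + 1 tsp = 7/3 tbsp) × 19/8 ÷ 16 tbsp/cup × 200 g/cup ≈ 69 g
Italian sausage: 1.5 lb × 19/8 ≈ 4 lb
diced onion: (3 cup + 15 tbsp = 3.9375 cup) × 19/8 × 160 g/cup ≈ 1496 g

arborio rice: 69 g; Italian sausage: 4 lb; diced onion: 1496 g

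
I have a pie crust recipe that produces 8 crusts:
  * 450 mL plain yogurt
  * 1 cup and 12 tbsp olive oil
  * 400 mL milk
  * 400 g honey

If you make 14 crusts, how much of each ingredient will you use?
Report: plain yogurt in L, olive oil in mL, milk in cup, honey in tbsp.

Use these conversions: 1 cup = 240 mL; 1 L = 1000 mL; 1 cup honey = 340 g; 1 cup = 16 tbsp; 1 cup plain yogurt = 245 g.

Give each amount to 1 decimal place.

Scaling factor: 14/8 = 7/4 = 1.75.
plain yogurt: 450 mL × 7/4 ÷ 1000 mL/L ≈ 0.8 L
olive oil: (1 cup + 12 tbsp = 1.75 cup) × 7/4 × 240 mL/cup = 735.0 mL
milk: 400 mL × 7/4 ÷ 240 mL/cup ≈ 2.9 cup
honey: 400 g × 7/4 ÷ 340 g/cup × 16 tbsp/cup ≈ 32.9 tbsp

plain yogurt: 0.8 L; olive oil: 735.0 mL; milk: 2.9 cup; honey: 32.9 tbsp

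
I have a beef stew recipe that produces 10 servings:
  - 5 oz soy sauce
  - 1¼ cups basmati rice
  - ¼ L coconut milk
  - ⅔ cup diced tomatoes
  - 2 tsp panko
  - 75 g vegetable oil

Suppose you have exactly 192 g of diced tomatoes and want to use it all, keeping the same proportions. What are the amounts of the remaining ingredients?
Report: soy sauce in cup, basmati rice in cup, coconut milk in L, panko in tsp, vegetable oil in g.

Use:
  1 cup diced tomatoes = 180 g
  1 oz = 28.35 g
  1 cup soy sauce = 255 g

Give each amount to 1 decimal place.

The original recipe has 120 g of diced tomatoes, so the scaling factor is 192 ÷ 120 = 8/5 = 1.6.
soy sauce: 5 oz × 8/5 × 28.35 g/oz ÷ 255 g/cup ≈ 0.9 cup
basmati rice: 1.25 cup × 8/5 = 2.0 cup
coconut milk: 0.25 L × 8/5 = 0.4 L
panko: 2 tsp × 8/5 = 3.2 tsp
vegetable oil: 75 g × 8/5 = 120.0 g

soy sauce: 0.9 cup; basmati rice: 2.0 cup; coconut milk: 0.4 L; panko: 3.2 tsp; vegetable oil: 120.0 g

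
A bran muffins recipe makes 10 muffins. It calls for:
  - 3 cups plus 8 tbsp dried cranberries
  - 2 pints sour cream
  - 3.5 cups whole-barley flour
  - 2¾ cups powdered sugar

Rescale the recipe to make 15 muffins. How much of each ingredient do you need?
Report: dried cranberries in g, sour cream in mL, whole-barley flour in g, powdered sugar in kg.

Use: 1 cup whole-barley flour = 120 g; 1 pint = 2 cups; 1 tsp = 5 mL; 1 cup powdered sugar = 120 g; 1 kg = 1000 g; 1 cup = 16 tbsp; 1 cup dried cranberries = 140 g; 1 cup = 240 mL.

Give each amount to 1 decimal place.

Scaling factor: 15/10 = 3/2 = 1.5.
dried cranberries: (3 cup + 8 tbsp = 3.5 cup) × 3/2 × 140 g/cup = 735.0 g
sour cream: 2 pint × 3/2 × 2 cup/pint × 240 mL/cup = 1440.0 mL
whole-barley flour: 3.5 cup × 3/2 × 120 g/cup = 630.0 g
powdered sugar: 2.75 cup × 3/2 × 120 g/cup ÷ 1000 g/kg ≈ 0.5 kg

dried cranberries: 735.0 g; sour cream: 1440.0 mL; whole-barley flour: 630.0 g; powdered sugar: 0.5 kg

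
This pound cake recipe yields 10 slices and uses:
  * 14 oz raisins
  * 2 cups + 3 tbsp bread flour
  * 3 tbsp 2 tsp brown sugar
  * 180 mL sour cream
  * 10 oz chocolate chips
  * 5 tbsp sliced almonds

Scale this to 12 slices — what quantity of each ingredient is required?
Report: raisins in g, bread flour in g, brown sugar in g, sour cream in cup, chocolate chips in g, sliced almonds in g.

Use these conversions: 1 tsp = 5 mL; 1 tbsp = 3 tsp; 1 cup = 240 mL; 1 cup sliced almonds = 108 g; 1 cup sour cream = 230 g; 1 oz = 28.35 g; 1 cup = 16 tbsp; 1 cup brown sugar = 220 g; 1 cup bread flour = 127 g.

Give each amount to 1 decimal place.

raisins: 476.3 g; bread flour: 333.4 g; brown sugar: 60.5 g; sour cream: 0.9 cup; chocolate chips: 340.2 g; sliced almonds: 40.5 g

Scaling factor: 12/10 = 6/5 = 1.2.
raisins: 14 oz × 6/5 × 28.35 g/oz ≈ 476.3 g
bread flour: (2 cup + 3 tbsp = 2.1875 cup) × 6/5 × 127 g/cup ≈ 333.4 g
brown sugar: (3 tbsp + 2 tsp = 11/3 tbsp) × 6/5 ÷ 16 tbsp/cup × 220 g/cup = 60.5 g
sour cream: 180 mL × 6/5 ÷ 240 mL/cup = 0.9 cup
chocolate chips: 10 oz × 6/5 × 28.35 g/oz = 340.2 g
sliced almonds: 5 tbsp × 6/5 ÷ 16 tbsp/cup × 108 g/cup = 40.5 g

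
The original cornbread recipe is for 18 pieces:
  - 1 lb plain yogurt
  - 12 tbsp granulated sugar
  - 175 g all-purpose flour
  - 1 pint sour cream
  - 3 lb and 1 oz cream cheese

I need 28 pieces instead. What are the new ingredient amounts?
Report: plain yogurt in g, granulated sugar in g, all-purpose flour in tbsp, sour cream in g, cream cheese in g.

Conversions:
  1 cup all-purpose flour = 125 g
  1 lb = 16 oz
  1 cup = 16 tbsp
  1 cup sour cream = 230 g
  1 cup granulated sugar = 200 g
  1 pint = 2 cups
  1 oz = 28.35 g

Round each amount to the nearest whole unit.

Scaling factor: 28/18 = 14/9.
plain yogurt: 1 lb × 14/9 × 16 oz/lb × 28.35 g/oz ≈ 706 g
granulated sugar: 12 tbsp × 14/9 ÷ 16 tbsp/cup × 200 g/cup ≈ 233 g
all-purpose flour: 175 g × 14/9 ÷ 125 g/cup × 16 tbsp/cup ≈ 35 tbsp
sour cream: 1 pint × 14/9 × 2 cup/pint × 230 g/cup ≈ 716 g
cream cheese: (3 lb + 1 oz = 3.0625 lb) × 14/9 × 16 oz/lb × 28.35 g/oz ≈ 2161 g

plain yogurt: 706 g; granulated sugar: 233 g; all-purpose flour: 35 tbsp; sour cream: 716 g; cream cheese: 2161 g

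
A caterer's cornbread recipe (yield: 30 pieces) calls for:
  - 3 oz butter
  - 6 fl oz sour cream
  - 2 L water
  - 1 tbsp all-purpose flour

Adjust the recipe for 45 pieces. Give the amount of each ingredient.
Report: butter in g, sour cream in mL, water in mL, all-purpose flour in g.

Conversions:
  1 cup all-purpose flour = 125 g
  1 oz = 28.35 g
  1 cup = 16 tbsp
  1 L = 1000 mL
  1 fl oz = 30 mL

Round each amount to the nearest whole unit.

Scaling factor: 45/30 = 3/2 = 1.5.
butter: 3 oz × 3/2 × 28.35 g/oz ≈ 128 g
sour cream: 6 fl oz × 3/2 × 30 mL/fl oz = 270 mL
water: 2 L × 3/2 × 1000 mL/L = 3000 mL
all-purpose flour: 1 tbsp × 3/2 ÷ 16 tbsp/cup × 125 g/cup ≈ 12 g

butter: 128 g; sour cream: 270 mL; water: 3000 mL; all-purpose flour: 12 g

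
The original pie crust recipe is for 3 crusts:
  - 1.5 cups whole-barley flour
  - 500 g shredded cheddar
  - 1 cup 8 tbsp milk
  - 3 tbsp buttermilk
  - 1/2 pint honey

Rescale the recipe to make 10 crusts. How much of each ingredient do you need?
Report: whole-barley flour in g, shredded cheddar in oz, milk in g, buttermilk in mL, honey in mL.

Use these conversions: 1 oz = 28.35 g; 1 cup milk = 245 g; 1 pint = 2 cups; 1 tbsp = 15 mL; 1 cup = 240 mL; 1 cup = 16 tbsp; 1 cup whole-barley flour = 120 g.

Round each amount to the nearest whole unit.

Scaling factor: 10/3.
whole-barley flour: 1.5 cup × 10/3 × 120 g/cup = 600 g
shredded cheddar: 500 g × 10/3 ÷ 28.35 g/oz ≈ 59 oz
milk: (1 cup + 8 tbsp = 1.5 cup) × 10/3 × 245 g/cup = 1225 g
buttermilk: 3 tbsp × 10/3 × 15 mL/tbsp = 150 mL
honey: 0.5 pint × 10/3 × 2 cup/pint × 240 mL/cup = 800 mL

whole-barley flour: 600 g; shredded cheddar: 59 oz; milk: 1225 g; buttermilk: 150 mL; honey: 800 mL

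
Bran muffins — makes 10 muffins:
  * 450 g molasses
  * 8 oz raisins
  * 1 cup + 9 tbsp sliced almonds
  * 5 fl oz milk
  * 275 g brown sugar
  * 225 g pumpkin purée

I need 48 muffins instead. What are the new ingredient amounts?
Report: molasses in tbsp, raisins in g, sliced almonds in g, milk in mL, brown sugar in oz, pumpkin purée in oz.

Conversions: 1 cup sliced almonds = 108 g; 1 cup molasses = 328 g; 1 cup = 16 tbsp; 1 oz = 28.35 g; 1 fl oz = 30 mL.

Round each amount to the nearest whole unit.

Scaling factor: 48/10 = 24/5 = 4.8.
molasses: 450 g × 24/5 ÷ 328 g/cup × 16 tbsp/cup ≈ 105 tbsp
raisins: 8 oz × 24/5 × 28.35 g/oz ≈ 1089 g
sliced almonds: (1 cup + 9 tbsp = 1.5625 cup) × 24/5 × 108 g/cup = 810 g
milk: 5 fl oz × 24/5 × 30 mL/fl oz = 720 mL
brown sugar: 275 g × 24/5 ÷ 28.35 g/oz ≈ 47 oz
pumpkin purée: 225 g × 24/5 ÷ 28.35 g/oz ≈ 38 oz

molasses: 105 tbsp; raisins: 1089 g; sliced almonds: 810 g; milk: 720 mL; brown sugar: 47 oz; pumpkin purée: 38 oz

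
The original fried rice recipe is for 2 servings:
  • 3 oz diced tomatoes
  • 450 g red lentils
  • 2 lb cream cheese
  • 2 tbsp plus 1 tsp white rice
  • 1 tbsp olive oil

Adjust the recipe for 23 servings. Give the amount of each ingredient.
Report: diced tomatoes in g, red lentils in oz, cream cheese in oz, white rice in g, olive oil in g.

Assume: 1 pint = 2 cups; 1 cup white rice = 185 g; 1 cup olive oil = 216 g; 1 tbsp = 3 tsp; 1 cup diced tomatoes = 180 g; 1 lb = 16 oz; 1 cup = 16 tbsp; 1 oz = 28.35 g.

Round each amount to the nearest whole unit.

Scaling factor: 23/2 = 11.5.
diced tomatoes: 3 oz × 23/2 × 28.35 g/oz ≈ 978 g
red lentils: 450 g × 23/2 ÷ 28.35 g/oz ≈ 183 oz
cream cheese: 2 lb × 23/2 × 16 oz/lb = 368 oz
white rice: (2 tbsp + 1 tsp = 7/3 tbsp) × 23/2 ÷ 16 tbsp/cup × 185 g/cup ≈ 310 g
olive oil: 1 tbsp × 23/2 ÷ 16 tbsp/cup × 216 g/cup ≈ 155 g

diced tomatoes: 978 g; red lentils: 183 oz; cream cheese: 368 oz; white rice: 310 g; olive oil: 155 g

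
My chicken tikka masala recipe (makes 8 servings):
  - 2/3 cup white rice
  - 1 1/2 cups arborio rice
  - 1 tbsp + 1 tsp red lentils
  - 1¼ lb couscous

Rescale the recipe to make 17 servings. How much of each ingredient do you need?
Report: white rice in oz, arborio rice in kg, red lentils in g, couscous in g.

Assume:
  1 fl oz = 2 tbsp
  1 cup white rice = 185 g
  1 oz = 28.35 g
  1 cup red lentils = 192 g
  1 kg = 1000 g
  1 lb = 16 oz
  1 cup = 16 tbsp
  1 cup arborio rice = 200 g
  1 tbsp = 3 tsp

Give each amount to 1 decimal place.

Scaling factor: 17/8 = 2.125.
white rice: 2/3 cup × 17/8 × 185 g/cup ÷ 28.35 g/oz ≈ 9.2 oz
arborio rice: 1.5 cup × 17/8 × 200 g/cup ÷ 1000 g/kg ≈ 0.6 kg
red lentils: (1 tbsp + 1 tsp = 4/3 tbsp) × 17/8 ÷ 16 tbsp/cup × 192 g/cup = 34.0 g
couscous: 1.25 lb × 17/8 × 16 oz/lb × 28.35 g/oz ≈ 1204.9 g

white rice: 9.2 oz; arborio rice: 0.6 kg; red lentils: 34.0 g; couscous: 1204.9 g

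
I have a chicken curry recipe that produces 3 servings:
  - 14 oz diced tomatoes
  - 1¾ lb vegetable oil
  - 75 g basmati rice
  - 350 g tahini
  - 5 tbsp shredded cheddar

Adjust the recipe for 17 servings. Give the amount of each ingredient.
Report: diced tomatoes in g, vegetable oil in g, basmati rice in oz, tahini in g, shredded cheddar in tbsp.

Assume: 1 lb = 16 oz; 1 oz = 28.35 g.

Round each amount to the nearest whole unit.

Scaling factor: 17/3.
diced tomatoes: 14 oz × 17/3 × 28.35 g/oz ≈ 2249 g
vegetable oil: 1.75 lb × 17/3 × 16 oz/lb × 28.35 g/oz ≈ 4498 g
basmati rice: 75 g × 17/3 ÷ 28.35 g/oz ≈ 15 oz
tahini: 350 g × 17/3 ≈ 1983 g
shredded cheddar: 5 tbsp × 17/3 ≈ 28 tbsp

diced tomatoes: 2249 g; vegetable oil: 4498 g; basmati rice: 15 oz; tahini: 1983 g; shredded cheddar: 28 tbsp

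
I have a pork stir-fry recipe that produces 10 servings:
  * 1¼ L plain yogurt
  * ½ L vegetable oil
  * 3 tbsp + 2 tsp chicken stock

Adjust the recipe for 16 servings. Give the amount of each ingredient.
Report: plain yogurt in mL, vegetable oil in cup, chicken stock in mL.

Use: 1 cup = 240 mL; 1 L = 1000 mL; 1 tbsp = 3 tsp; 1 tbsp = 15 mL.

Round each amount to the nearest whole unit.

plain yogurt: 2000 mL; vegetable oil: 3 cup; chicken stock: 88 mL

Scaling factor: 16/10 = 8/5 = 1.6.
plain yogurt: 1.25 L × 8/5 × 1000 mL/L = 2000 mL
vegetable oil: 0.5 L × 8/5 × 1000 mL/L ÷ 240 mL/cup ≈ 3 cup
chicken stock: (3 tbsp + 2 tsp = 11/3 tbsp) × 8/5 × 15 mL/tbsp = 88 mL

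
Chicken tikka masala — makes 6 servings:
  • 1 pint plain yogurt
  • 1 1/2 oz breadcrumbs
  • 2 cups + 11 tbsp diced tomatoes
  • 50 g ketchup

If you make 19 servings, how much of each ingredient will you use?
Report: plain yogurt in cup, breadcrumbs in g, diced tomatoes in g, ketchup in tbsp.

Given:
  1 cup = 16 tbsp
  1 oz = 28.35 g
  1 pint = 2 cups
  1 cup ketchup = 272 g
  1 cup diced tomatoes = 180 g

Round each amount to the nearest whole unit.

plain yogurt: 6 cup; breadcrumbs: 135 g; diced tomatoes: 1532 g; ketchup: 9 tbsp

Scaling factor: 19/6.
plain yogurt: 1 pint × 19/6 × 2 cup/pint ≈ 6 cup
breadcrumbs: 1.5 oz × 19/6 × 28.35 g/oz ≈ 135 g
diced tomatoes: (2 cup + 11 tbsp = 2.6875 cup) × 19/6 × 180 g/cup ≈ 1532 g
ketchup: 50 g × 19/6 ÷ 272 g/cup × 16 tbsp/cup ≈ 9 tbsp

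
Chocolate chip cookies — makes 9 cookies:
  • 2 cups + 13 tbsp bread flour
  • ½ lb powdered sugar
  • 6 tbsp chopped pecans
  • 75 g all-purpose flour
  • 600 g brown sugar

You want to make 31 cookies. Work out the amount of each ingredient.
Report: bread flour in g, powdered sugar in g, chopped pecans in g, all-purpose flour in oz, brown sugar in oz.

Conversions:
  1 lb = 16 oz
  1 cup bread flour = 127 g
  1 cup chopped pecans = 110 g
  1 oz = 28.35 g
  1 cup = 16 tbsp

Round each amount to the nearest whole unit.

Scaling factor: 31/9.
bread flour: (2 cup + 13 tbsp = 2.8125 cup) × 31/9 × 127 g/cup ≈ 1230 g
powdered sugar: 0.5 lb × 31/9 × 16 oz/lb × 28.35 g/oz ≈ 781 g
chopped pecans: 6 tbsp × 31/9 ÷ 16 tbsp/cup × 110 g/cup ≈ 142 g
all-purpose flour: 75 g × 31/9 ÷ 28.35 g/oz ≈ 9 oz
brown sugar: 600 g × 31/9 ÷ 28.35 g/oz ≈ 73 oz

bread flour: 1230 g; powdered sugar: 781 g; chopped pecans: 142 g; all-purpose flour: 9 oz; brown sugar: 73 oz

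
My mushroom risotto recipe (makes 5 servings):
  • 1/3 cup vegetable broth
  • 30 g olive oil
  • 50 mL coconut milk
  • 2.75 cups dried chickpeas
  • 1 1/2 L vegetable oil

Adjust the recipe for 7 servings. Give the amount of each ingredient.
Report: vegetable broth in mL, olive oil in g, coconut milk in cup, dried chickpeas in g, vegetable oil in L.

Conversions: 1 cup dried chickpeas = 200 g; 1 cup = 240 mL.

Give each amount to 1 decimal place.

vegetable broth: 112.0 mL; olive oil: 42.0 g; coconut milk: 0.3 cup; dried chickpeas: 770.0 g; vegetable oil: 2.1 L

Scaling factor: 7/5 = 1.4.
vegetable broth: 1/3 cup × 7/5 × 240 mL/cup = 112.0 mL
olive oil: 30 g × 7/5 = 42.0 g
coconut milk: 50 mL × 7/5 ÷ 240 mL/cup ≈ 0.3 cup
dried chickpeas: 2.75 cup × 7/5 × 200 g/cup = 770.0 g
vegetable oil: 1.5 L × 7/5 = 2.1 L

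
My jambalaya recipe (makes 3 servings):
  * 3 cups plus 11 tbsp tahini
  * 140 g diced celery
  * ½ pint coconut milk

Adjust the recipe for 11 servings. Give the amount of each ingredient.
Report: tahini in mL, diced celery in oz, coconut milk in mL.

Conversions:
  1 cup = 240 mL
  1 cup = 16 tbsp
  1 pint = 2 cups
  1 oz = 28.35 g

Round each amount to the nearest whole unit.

Scaling factor: 11/3.
tahini: (3 cup + 11 tbsp = 3.6875 cup) × 11/3 × 240 mL/cup = 3245 mL
diced celery: 140 g × 11/3 ÷ 28.35 g/oz ≈ 18 oz
coconut milk: 0.5 pint × 11/3 × 2 cup/pint × 240 mL/cup = 880 mL

tahini: 3245 mL; diced celery: 18 oz; coconut milk: 880 mL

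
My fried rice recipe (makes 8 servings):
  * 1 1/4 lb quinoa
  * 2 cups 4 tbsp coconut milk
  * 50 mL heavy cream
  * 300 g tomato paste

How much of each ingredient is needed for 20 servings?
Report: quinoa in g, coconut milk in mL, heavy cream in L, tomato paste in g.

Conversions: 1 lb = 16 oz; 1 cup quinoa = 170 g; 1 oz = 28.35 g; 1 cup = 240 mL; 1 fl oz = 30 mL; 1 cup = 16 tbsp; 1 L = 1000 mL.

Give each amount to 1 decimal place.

quinoa: 1417.5 g; coconut milk: 1350.0 mL; heavy cream: 0.1 L; tomato paste: 750.0 g

Scaling factor: 20/8 = 5/2 = 2.5.
quinoa: 1.25 lb × 5/2 × 16 oz/lb × 28.35 g/oz = 1417.5 g
coconut milk: (2 cup + 4 tbsp = 2.25 cup) × 5/2 × 240 mL/cup = 1350.0 mL
heavy cream: 50 mL × 5/2 ÷ 1000 mL/L ≈ 0.1 L
tomato paste: 300 g × 5/2 = 750.0 g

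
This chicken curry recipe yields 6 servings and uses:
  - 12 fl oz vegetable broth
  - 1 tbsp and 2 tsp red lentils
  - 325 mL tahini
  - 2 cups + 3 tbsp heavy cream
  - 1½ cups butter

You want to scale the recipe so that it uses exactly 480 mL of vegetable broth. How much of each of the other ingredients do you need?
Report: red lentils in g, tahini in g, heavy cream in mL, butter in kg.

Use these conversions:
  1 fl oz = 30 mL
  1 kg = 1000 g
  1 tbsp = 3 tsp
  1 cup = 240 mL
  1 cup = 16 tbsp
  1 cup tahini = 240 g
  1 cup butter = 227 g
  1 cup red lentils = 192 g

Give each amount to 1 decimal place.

The original recipe has 360 mL of vegetable broth, so the scaling factor is 480 ÷ 360 = 4/3.
red lentils: (1 tbsp + 2 tsp = 5/3 tbsp) × 4/3 ÷ 16 tbsp/cup × 192 g/cup ≈ 26.7 g
tahini: 325 mL × 4/3 ÷ 240 mL/cup × 240 g/cup ≈ 433.3 g
heavy cream: (2 cup + 3 tbsp = 2.1875 cup) × 4/3 × 240 mL/cup = 700.0 mL
butter: 1.5 cup × 4/3 × 227 g/cup ÷ 1000 g/kg ≈ 0.5 kg

red lentils: 26.7 g; tahini: 433.3 g; heavy cream: 700.0 mL; butter: 0.5 kg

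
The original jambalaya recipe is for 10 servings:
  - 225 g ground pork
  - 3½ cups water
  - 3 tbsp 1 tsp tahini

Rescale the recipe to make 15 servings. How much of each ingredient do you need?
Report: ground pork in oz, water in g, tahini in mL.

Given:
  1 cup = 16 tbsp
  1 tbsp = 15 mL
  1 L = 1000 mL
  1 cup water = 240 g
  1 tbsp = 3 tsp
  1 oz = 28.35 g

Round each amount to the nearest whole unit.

ground pork: 12 oz; water: 1260 g; tahini: 75 mL

Scaling factor: 15/10 = 3/2 = 1.5.
ground pork: 225 g × 3/2 ÷ 28.35 g/oz ≈ 12 oz
water: 3.5 cup × 3/2 × 240 g/cup = 1260 g
tahini: (3 tbsp + 1 tsp = 10/3 tbsp) × 3/2 × 15 mL/tbsp = 75 mL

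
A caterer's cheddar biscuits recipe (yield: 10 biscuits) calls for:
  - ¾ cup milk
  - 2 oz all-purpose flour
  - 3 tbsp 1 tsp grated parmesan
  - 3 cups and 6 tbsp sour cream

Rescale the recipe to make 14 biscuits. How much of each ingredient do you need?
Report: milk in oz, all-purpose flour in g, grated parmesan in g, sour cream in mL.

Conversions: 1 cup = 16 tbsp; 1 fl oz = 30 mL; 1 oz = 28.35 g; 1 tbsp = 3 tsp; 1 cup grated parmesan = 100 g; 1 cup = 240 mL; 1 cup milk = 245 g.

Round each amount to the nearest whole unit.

milk: 9 oz; all-purpose flour: 79 g; grated parmesan: 29 g; sour cream: 1134 mL

Scaling factor: 14/10 = 7/5 = 1.4.
milk: 0.75 cup × 7/5 × 245 g/cup ÷ 28.35 g/oz ≈ 9 oz
all-purpose flour: 2 oz × 7/5 × 28.35 g/oz ≈ 79 g
grated parmesan: (3 tbsp + 1 tsp = 10/3 tbsp) × 7/5 ÷ 16 tbsp/cup × 100 g/cup ≈ 29 g
sour cream: (3 cup + 6 tbsp = 3.375 cup) × 7/5 × 240 mL/cup = 1134 mL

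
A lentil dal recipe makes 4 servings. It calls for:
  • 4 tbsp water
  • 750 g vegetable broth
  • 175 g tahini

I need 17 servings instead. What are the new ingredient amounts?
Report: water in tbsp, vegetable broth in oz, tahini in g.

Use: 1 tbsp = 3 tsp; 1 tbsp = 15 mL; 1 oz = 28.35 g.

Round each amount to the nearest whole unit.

Scaling factor: 17/4 = 4.25.
water: 4 tbsp × 17/4 = 17 tbsp
vegetable broth: 750 g × 17/4 ÷ 28.35 g/oz ≈ 112 oz
tahini: 175 g × 17/4 ≈ 744 g

water: 17 tbsp; vegetable broth: 112 oz; tahini: 744 g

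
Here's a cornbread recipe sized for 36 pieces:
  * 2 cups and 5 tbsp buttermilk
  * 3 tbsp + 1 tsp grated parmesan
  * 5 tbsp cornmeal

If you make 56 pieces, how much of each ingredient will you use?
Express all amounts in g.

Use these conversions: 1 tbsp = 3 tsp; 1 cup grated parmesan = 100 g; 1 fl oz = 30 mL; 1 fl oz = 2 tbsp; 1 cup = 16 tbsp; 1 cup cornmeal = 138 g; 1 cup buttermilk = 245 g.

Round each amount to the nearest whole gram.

buttermilk: 881 g; grated parmesan: 32 g; cornmeal: 67 g

Scaling factor: 56/36 = 14/9.
buttermilk: (2 cup + 5 tbsp = 2.3125 cup) × 14/9 × 245 g/cup ≈ 881 g
grated parmesan: (3 tbsp + 1 tsp = 10/3 tbsp) × 14/9 ÷ 16 tbsp/cup × 100 g/cup ≈ 32 g
cornmeal: 5 tbsp × 14/9 ÷ 16 tbsp/cup × 138 g/cup ≈ 67 g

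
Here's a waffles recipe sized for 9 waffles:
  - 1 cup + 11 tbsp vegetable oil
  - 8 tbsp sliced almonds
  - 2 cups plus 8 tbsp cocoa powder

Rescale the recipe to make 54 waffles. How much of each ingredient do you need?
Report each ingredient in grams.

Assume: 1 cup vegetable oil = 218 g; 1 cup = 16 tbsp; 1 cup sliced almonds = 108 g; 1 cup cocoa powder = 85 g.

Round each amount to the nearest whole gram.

Scaling factor: 54/9 = 6.
vegetable oil: (1 cup + 11 tbsp = 1.6875 cup) × 6 × 218 g/cup ≈ 2207 g
sliced almonds: 8 tbsp × 6 ÷ 16 tbsp/cup × 108 g/cup = 324 g
cocoa powder: (2 cup + 8 tbsp = 2.5 cup) × 6 × 85 g/cup = 1275 g

vegetable oil: 2207 g; sliced almonds: 324 g; cocoa powder: 1275 g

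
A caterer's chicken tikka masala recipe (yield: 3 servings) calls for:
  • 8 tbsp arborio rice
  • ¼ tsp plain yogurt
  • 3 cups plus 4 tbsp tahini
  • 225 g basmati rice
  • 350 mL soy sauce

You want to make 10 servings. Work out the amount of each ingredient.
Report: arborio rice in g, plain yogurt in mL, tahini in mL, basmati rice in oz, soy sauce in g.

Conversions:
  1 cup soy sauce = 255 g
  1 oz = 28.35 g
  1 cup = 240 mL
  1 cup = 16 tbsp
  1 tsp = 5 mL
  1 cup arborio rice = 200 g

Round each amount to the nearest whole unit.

arborio rice: 333 g; plain yogurt: 4 mL; tahini: 2600 mL; basmati rice: 26 oz; soy sauce: 1240 g

Scaling factor: 10/3.
arborio rice: 8 tbsp × 10/3 ÷ 16 tbsp/cup × 200 g/cup ≈ 333 g
plain yogurt: 0.25 tsp × 10/3 × 5 mL/tsp ≈ 4 mL
tahini: (3 cup + 4 tbsp = 3.25 cup) × 10/3 × 240 mL/cup = 2600 mL
basmati rice: 225 g × 10/3 ÷ 28.35 g/oz ≈ 26 oz
soy sauce: 350 mL × 10/3 ÷ 240 mL/cup × 255 g/cup ≈ 1240 g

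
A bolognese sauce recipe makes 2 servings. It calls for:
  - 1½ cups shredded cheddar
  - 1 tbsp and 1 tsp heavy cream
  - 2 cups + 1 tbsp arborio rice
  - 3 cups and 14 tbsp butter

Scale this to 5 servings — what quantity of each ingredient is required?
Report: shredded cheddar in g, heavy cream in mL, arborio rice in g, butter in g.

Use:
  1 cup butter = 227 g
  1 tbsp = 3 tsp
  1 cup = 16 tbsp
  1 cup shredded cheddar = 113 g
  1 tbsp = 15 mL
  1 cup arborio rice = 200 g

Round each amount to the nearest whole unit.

Scaling factor: 5/2 = 2.5.
shredded cheddar: 1.5 cup × 5/2 × 113 g/cup ≈ 424 g
heavy cream: (1 tbsp + 1 tsp = 4/3 tbsp) × 5/2 × 15 mL/tbsp = 50 mL
arborio rice: (2 cup + 1 tbsp = 2.0625 cup) × 5/2 × 200 g/cup ≈ 1031 g
butter: (3 cup + 14 tbsp = 3.875 cup) × 5/2 × 227 g/cup ≈ 2199 g

shredded cheddar: 424 g; heavy cream: 50 mL; arborio rice: 1031 g; butter: 2199 g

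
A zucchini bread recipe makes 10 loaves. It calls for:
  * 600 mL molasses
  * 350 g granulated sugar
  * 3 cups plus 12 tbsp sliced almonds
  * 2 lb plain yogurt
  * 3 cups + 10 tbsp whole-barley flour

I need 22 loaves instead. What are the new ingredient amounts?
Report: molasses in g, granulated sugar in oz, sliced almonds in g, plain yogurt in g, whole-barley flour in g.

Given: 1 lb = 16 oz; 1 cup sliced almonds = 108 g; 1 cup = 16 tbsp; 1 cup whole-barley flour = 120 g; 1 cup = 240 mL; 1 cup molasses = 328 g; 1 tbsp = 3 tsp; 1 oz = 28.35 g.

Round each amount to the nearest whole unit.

molasses: 1804 g; granulated sugar: 27 oz; sliced almonds: 891 g; plain yogurt: 1996 g; whole-barley flour: 957 g

Scaling factor: 22/10 = 11/5 = 2.2.
molasses: 600 mL × 11/5 ÷ 240 mL/cup × 328 g/cup = 1804 g
granulated sugar: 350 g × 11/5 ÷ 28.35 g/oz ≈ 27 oz
sliced almonds: (3 cup + 12 tbsp = 3.75 cup) × 11/5 × 108 g/cup = 891 g
plain yogurt: 2 lb × 11/5 × 16 oz/lb × 28.35 g/oz ≈ 1996 g
whole-barley flour: (3 cup + 10 tbsp = 3.625 cup) × 11/5 × 120 g/cup = 957 g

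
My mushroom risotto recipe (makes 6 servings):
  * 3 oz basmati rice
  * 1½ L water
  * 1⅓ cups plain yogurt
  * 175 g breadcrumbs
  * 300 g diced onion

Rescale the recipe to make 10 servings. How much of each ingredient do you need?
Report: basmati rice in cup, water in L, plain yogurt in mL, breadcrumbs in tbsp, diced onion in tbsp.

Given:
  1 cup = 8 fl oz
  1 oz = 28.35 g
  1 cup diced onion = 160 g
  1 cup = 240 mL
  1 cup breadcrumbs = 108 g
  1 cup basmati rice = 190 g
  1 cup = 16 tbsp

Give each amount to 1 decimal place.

Scaling factor: 10/6 = 5/3.
basmati rice: 3 oz × 5/3 × 28.35 g/oz ÷ 190 g/cup ≈ 0.7 cup
water: 1.5 L × 5/3 = 2.5 L
plain yogurt: 4/3 cup × 5/3 × 240 mL/cup ≈ 533.3 mL
breadcrumbs: 175 g × 5/3 ÷ 108 g/cup × 16 tbsp/cup ≈ 43.2 tbsp
diced onion: 300 g × 5/3 ÷ 160 g/cup × 16 tbsp/cup = 50.0 tbsp

basmati rice: 0.7 cup; water: 2.5 L; plain yogurt: 533.3 mL; breadcrumbs: 43.2 tbsp; diced onion: 50.0 tbsp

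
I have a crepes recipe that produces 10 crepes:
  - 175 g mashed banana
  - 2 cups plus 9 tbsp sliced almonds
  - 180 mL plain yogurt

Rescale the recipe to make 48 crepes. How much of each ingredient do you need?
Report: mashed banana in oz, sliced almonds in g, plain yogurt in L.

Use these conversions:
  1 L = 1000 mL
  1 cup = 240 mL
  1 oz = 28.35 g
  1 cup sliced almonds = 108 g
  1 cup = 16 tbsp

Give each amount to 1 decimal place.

mashed banana: 29.6 oz; sliced almonds: 1328.4 g; plain yogurt: 0.9 L

Scaling factor: 48/10 = 24/5 = 4.8.
mashed banana: 175 g × 24/5 ÷ 28.35 g/oz ≈ 29.6 oz
sliced almonds: (2 cup + 9 tbsp = 2.5625 cup) × 24/5 × 108 g/cup = 1328.4 g
plain yogurt: 180 mL × 24/5 ÷ 1000 mL/L ≈ 0.9 L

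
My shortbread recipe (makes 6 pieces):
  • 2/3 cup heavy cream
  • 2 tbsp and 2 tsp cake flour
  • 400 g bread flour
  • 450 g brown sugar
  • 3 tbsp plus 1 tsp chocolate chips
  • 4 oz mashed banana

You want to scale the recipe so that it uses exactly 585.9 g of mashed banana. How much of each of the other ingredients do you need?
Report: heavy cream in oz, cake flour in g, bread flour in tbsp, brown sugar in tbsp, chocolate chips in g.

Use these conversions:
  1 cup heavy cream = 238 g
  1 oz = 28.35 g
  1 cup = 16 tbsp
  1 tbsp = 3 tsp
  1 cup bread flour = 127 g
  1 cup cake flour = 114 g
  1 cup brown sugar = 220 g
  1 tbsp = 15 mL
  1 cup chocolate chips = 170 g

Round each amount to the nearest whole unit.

The original recipe has 113.4 g of mashed banana, so the scaling factor is 585.9 ÷ 113.4 = 31/6.
heavy cream: 2/3 cup × 31/6 × 238 g/cup ÷ 28.35 g/oz ≈ 29 oz
cake flour: (2 tbsp + 2 tsp = 8/3 tbsp) × 31/6 ÷ 16 tbsp/cup × 114 g/cup ≈ 98 g
bread flour: 400 g × 31/6 ÷ 127 g/cup × 16 tbsp/cup ≈ 260 tbsp
brown sugar: 450 g × 31/6 ÷ 220 g/cup × 16 tbsp/cup ≈ 169 tbsp
chocolate chips: (3 tbsp + 1 tsp = 10/3 tbsp) × 31/6 ÷ 16 tbsp/cup × 170 g/cup ≈ 183 g

heavy cream: 29 oz; cake flour: 98 g; bread flour: 260 tbsp; brown sugar: 169 tbsp; chocolate chips: 183 g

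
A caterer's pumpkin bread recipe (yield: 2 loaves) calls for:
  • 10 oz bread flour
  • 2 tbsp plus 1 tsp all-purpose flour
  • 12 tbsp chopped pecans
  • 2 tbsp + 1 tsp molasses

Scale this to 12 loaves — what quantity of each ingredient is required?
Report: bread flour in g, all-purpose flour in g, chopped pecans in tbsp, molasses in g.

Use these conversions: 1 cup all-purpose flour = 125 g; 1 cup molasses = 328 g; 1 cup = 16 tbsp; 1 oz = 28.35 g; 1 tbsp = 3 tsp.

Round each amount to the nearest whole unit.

Scaling factor: 12/2 = 6.
bread flour: 10 oz × 6 × 28.35 g/oz = 1701 g
all-purpose flour: (2 tbsp + 1 tsp = 7/3 tbsp) × 6 ÷ 16 tbsp/cup × 125 g/cup ≈ 109 g
chopped pecans: 12 tbsp × 6 = 72 tbsp
molasses: (2 tbsp + 1 tsp = 7/3 tbsp) × 6 ÷ 16 tbsp/cup × 328 g/cup = 287 g

bread flour: 1701 g; all-purpose flour: 109 g; chopped pecans: 72 tbsp; molasses: 287 g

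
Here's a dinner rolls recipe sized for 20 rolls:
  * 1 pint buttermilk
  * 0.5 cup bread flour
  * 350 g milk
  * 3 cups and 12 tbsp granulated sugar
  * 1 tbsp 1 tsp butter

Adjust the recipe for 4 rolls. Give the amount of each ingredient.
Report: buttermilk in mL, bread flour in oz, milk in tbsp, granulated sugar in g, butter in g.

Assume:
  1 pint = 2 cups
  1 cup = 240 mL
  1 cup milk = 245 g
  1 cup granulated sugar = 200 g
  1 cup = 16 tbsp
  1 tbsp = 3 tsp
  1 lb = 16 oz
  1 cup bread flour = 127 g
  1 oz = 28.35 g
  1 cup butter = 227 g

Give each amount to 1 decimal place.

Scaling factor: 4/20 = 1/5 = 0.2.
buttermilk: 1 pint × 1/5 × 2 cup/pint × 240 mL/cup = 96.0 mL
bread flour: 0.5 cup × 1/5 × 127 g/cup ÷ 28.35 g/oz ≈ 0.4 oz
milk: 350 g × 1/5 ÷ 245 g/cup × 16 tbsp/cup ≈ 4.6 tbsp
granulated sugar: (3 cup + 12 tbsp = 3.75 cup) × 1/5 × 200 g/cup = 150.0 g
butter: (1 tbsp + 1 tsp = 4/3 tbsp) × 1/5 ÷ 16 tbsp/cup × 227 g/cup ≈ 3.8 g

buttermilk: 96.0 mL; bread flour: 0.4 oz; milk: 4.6 tbsp; granulated sugar: 150.0 g; butter: 3.8 g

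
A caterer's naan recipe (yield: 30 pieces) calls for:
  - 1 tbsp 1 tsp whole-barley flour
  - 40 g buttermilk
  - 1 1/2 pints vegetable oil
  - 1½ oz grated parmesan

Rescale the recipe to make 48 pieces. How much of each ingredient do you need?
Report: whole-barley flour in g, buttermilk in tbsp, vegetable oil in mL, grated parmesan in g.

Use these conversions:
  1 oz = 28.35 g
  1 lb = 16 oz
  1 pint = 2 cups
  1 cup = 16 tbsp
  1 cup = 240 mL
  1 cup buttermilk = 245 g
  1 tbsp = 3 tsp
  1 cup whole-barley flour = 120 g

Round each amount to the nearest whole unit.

whole-barley flour: 16 g; buttermilk: 4 tbsp; vegetable oil: 1152 mL; grated parmesan: 68 g

Scaling factor: 48/30 = 8/5 = 1.6.
whole-barley flour: (1 tbsp + 1 tsp = 4/3 tbsp) × 8/5 ÷ 16 tbsp/cup × 120 g/cup = 16 g
buttermilk: 40 g × 8/5 ÷ 245 g/cup × 16 tbsp/cup ≈ 4 tbsp
vegetable oil: 1.5 pint × 8/5 × 2 cup/pint × 240 mL/cup = 1152 mL
grated parmesan: 1.5 oz × 8/5 × 28.35 g/oz ≈ 68 g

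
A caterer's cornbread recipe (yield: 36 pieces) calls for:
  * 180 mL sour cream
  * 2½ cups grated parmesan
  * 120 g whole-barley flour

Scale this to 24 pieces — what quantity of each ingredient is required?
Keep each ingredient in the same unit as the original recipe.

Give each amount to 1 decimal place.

sour cream: 120.0 mL; grated parmesan: 1.7 cup; whole-barley flour: 80.0 g

Scaling factor: 24/36 = 2/3.
sour cream: 180 mL × 2/3 = 120.0 mL
grated parmesan: 2.5 cup × 2/3 ≈ 1.7 cup
whole-barley flour: 120 g × 2/3 = 80.0 g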